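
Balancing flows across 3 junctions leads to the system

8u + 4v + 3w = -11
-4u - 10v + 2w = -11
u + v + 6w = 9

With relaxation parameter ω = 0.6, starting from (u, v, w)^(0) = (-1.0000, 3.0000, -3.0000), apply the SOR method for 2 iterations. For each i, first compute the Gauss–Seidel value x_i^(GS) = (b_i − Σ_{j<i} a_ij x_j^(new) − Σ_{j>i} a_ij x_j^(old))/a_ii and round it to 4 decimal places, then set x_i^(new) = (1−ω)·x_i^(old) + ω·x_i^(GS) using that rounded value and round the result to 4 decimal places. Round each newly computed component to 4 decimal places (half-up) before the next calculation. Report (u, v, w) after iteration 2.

Iteration 1:
  u: GS value = (-11 - (4)·3.0000 - (3)·-3.0000) / (8) = -1.7500;  u ← (1−ω)·-1.0000 + ω·-1.7500 = -1.4500
  v: GS value = (-11 - (-4)·-1.4500 - (2)·-3.0000) / (-10) = 1.0800;  v ← (1−ω)·3.0000 + ω·1.0800 = 1.8480
  w: GS value = (9 - (1)·-1.4500 - (1)·1.8480) / (6) = 1.4337;  w ← (1−ω)·-3.0000 + ω·1.4337 = -0.3398
Iteration 2:
  u: GS value = (-11 - (4)·1.8480 - (3)·-0.3398) / (8) = -2.1716;  u ← (1−ω)·-1.4500 + ω·-2.1716 = -1.8830
  v: GS value = (-11 - (-4)·-1.8830 - (2)·-0.3398) / (-10) = 1.7852;  v ← (1−ω)·1.8480 + ω·1.7852 = 1.8103
  w: GS value = (9 - (1)·-1.8830 - (1)·1.8103) / (6) = 1.5121;  w ← (1−ω)·-0.3398 + ω·1.5121 = 0.7713

(-1.8830, 1.8103, 0.7713)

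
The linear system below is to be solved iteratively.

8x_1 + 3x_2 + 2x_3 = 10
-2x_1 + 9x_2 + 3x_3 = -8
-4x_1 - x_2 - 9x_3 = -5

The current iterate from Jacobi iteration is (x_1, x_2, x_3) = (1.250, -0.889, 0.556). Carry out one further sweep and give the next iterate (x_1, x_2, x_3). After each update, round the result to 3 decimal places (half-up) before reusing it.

(1.444, -0.796, 0.099)

One sweep:
  x_1 = (10 - (3)·-0.889 - (2)·0.556) / (8) = 1.444
  x_2 = (-8 - (-2)·1.250 - (3)·0.556) / (9) = -0.796
  x_3 = (-5 - (-4)·1.250 - (-1)·-0.889) / (-9) = 0.099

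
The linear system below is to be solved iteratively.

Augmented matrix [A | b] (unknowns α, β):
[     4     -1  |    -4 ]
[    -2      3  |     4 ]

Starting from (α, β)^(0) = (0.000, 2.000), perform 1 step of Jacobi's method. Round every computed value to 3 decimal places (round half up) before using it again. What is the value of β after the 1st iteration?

Iteration 1:
  α = (-4 - (-1)·2.000) / (4) = -0.500
  β = (4 - (-2)·0.000) / (3) = 1.333

1.333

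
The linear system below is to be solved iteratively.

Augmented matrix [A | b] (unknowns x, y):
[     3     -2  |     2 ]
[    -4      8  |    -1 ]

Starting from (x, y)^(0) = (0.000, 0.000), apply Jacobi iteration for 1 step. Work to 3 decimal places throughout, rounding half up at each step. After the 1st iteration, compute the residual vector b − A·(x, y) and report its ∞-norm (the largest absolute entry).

2.668

Iteration 1:
  x = (2 - (-2)·0.000) / (3) = 0.667
  y = (-1 - (-4)·0.000) / (8) = -0.125
Residual b − A·x = (-0.251, 2.668); ∞-norm = 2.668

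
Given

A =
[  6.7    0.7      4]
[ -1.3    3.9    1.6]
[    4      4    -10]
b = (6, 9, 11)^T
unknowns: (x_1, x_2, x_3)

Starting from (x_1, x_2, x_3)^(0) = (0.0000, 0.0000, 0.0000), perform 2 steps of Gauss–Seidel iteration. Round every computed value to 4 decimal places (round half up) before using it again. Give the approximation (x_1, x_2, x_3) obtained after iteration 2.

(0.4437, 2.3322, 0.0104)

Iteration 1:
  x_1 = (6 - (0.7)·0.0000 - (4)·0.0000) / (6.7) = 0.8955
  x_2 = (9 - (-1.3)·0.8955 - (1.6)·0.0000) / (3.9) = 2.6062
  x_3 = (11 - (4)·0.8955 - (4)·2.6062) / (-10) = 0.3007
Iteration 2:
  x_1 = (6 - (0.7)·2.6062 - (4)·0.3007) / (6.7) = 0.4437
  x_2 = (9 - (-1.3)·0.4437 - (1.6)·0.3007) / (3.9) = 2.3322
  x_3 = (11 - (4)·0.4437 - (4)·2.3322) / (-10) = 0.0104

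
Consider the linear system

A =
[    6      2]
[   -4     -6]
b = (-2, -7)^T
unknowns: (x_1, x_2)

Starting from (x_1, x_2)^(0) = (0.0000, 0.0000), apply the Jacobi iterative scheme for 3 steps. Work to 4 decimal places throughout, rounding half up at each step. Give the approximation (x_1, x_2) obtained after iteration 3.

Iteration 1:
  x_1 = (-2 - (2)·0.0000) / (6) = -0.3333
  x_2 = (-7 - (-4)·0.0000) / (-6) = 1.1667
Iteration 2:
  x_1 = (-2 - (2)·1.1667) / (6) = -0.7222
  x_2 = (-7 - (-4)·-0.3333) / (-6) = 1.3889
Iteration 3:
  x_1 = (-2 - (2)·1.3889) / (6) = -0.7963
  x_2 = (-7 - (-4)·-0.7222) / (-6) = 1.6481

(-0.7963, 1.6481)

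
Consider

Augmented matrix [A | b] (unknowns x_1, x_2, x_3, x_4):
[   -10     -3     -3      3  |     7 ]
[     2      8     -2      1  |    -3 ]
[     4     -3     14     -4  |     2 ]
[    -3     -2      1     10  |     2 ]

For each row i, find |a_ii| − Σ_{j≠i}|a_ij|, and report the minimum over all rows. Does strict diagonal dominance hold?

row 1: |-10| − (3+3+3) = 1
row 2: |8| − (2+2+1) = 3
row 3: |14| − (4+3+4) = 3
row 4: |10| − (3+2+1) = 4
minimum over rows = 1 → strictly diagonally dominant (convergence guaranteed)

1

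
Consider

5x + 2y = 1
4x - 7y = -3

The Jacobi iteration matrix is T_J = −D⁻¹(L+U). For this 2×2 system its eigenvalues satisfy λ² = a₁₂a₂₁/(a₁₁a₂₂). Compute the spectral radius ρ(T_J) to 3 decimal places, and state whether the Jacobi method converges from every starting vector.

a₁₂a₂₁/(a₁₁a₂₂) = (2)·(4) / ((5)·(-7)) = -0.228571
ρ = √|-0.228571| = √0.228571 = 0.478
ρ < 1, so Jacobi converges

0.478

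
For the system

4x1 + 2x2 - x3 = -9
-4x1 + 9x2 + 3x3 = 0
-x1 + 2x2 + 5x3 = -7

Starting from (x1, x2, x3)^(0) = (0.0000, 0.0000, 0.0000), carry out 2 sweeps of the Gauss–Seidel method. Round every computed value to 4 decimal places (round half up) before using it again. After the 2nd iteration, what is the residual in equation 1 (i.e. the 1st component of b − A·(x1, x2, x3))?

Iteration 1:
  x1 = (-9 - (2)·0.0000 - (-1)·0.0000) / (4) = -2.2500
  x2 = (0 - (-4)·-2.2500 - (3)·0.0000) / (9) = -1.0000
  x3 = (-7 - (-1)·-2.2500 - (2)·-1.0000) / (5) = -1.4500
Iteration 2:
  x1 = (-9 - (2)·-1.0000 - (-1)·-1.4500) / (4) = -2.1125
  x2 = (0 - (-4)·-2.1125 - (3)·-1.4500) / (9) = -0.4556
  x3 = (-7 - (-1)·-2.1125 - (2)·-0.4556) / (5) = -1.6403
Residual b − A·x = (-1.2791, 0.5713, 0.0002)

-1.2791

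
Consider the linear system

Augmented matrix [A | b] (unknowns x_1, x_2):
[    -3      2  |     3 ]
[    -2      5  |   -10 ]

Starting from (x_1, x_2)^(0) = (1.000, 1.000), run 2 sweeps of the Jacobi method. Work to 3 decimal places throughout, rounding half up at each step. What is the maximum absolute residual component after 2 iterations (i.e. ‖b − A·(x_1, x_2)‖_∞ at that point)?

Iteration 1:
  x_1 = (3 - (2)·1.000) / (-3) = -0.333
  x_2 = (-10 - (-2)·1.000) / (5) = -1.600
Iteration 2:
  x_1 = (3 - (2)·-1.600) / (-3) = -2.067
  x_2 = (-10 - (-2)·-0.333) / (5) = -2.133
Residual b − A·x = (1.065, -3.469); ∞-norm = 3.469

3.469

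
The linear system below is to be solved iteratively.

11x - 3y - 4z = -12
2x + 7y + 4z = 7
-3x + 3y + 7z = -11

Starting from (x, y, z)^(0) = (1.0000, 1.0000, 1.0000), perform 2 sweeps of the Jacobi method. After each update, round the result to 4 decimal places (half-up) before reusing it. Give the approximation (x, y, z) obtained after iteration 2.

Iteration 1:
  x = (-12 - (-3)·1.0000 - (-4)·1.0000) / (11) = -0.4545
  y = (7 - (2)·1.0000 - (4)·1.0000) / (7) = 0.1429
  z = (-11 - (-3)·1.0000 - (3)·1.0000) / (7) = -1.5714
Iteration 2:
  x = (-12 - (-3)·0.1429 - (-4)·-1.5714) / (11) = -1.6234
  y = (7 - (2)·-0.4545 - (4)·-1.5714) / (7) = 2.0278
  z = (-11 - (-3)·-0.4545 - (3)·0.1429) / (7) = -1.8275

(-1.6234, 2.0278, -1.8275)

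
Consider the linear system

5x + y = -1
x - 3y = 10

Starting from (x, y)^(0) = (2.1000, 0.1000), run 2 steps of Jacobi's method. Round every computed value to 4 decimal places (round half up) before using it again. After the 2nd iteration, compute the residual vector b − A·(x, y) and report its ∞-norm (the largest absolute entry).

Iteration 1:
  x = (-1 - (1)·0.1000) / (5) = -0.2200
  y = (10 - (1)·2.1000) / (-3) = -2.6333
Iteration 2:
  x = (-1 - (1)·-2.6333) / (5) = 0.3267
  y = (10 - (1)·-0.2200) / (-3) = -3.4067
Residual b − A·x = (0.7732, -0.5468); ∞-norm = 0.7732

0.7732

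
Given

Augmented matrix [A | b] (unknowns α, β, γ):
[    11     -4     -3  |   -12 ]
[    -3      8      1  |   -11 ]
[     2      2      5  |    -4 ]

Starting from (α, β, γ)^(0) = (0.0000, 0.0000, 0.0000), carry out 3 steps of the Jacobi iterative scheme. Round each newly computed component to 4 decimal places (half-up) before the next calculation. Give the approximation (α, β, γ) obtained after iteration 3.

(-1.6525, -2.0767, 0.5973)

Iteration 1:
  α = (-12 - (-4)·0.0000 - (-3)·0.0000) / (11) = -1.0909
  β = (-11 - (-3)·0.0000 - (1)·0.0000) / (8) = -1.3750
  γ = (-4 - (2)·0.0000 - (2)·0.0000) / (5) = -0.8000
Iteration 2:
  α = (-12 - (-4)·-1.3750 - (-3)·-0.8000) / (11) = -1.8091
  β = (-11 - (-3)·-1.0909 - (1)·-0.8000) / (8) = -1.6841
  γ = (-4 - (2)·-1.0909 - (2)·-1.3750) / (5) = 0.1864
Iteration 3:
  α = (-12 - (-4)·-1.6841 - (-3)·0.1864) / (11) = -1.6525
  β = (-11 - (-3)·-1.8091 - (1)·0.1864) / (8) = -2.0767
  γ = (-4 - (2)·-1.8091 - (2)·-1.6841) / (5) = 0.5973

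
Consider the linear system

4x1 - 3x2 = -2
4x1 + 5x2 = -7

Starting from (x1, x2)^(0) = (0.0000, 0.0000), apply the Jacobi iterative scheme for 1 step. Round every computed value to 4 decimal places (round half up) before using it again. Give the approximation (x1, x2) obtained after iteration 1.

Iteration 1:
  x1 = (-2 - (-3)·0.0000) / (4) = -0.5000
  x2 = (-7 - (4)·0.0000) / (5) = -1.4000

(-0.5000, -1.4000)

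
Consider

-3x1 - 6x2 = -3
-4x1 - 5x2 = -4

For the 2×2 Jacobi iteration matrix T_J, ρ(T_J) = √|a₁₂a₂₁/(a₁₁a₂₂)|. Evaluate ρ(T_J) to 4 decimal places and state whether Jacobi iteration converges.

a₁₂a₂₁/(a₁₁a₂₂) = (-6)·(-4) / ((-3)·(-5)) = 1.600000
ρ = √|1.600000| = √1.600000 = 1.2649
ρ > 1, so Jacobi diverges

1.2649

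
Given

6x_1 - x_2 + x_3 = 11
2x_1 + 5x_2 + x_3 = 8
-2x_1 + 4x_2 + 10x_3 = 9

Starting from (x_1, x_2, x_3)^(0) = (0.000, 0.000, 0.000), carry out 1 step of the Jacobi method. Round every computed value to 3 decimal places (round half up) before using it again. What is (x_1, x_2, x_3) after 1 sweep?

Iteration 1:
  x_1 = (11 - (-1)·0.000 - (1)·0.000) / (6) = 1.833
  x_2 = (8 - (2)·0.000 - (1)·0.000) / (5) = 1.600
  x_3 = (9 - (-2)·0.000 - (4)·0.000) / (10) = 0.900

(1.833, 1.600, 0.900)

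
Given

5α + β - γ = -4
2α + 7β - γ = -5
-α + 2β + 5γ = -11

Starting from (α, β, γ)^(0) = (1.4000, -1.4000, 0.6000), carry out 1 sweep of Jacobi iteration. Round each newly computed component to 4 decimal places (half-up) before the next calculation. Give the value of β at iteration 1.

Iteration 1:
  α = (-4 - (1)·-1.4000 - (-1)·0.6000) / (5) = -0.4000
  β = (-5 - (2)·1.4000 - (-1)·0.6000) / (7) = -1.0286
  γ = (-11 - (-1)·1.4000 - (2)·-1.4000) / (5) = -1.3600

-1.0286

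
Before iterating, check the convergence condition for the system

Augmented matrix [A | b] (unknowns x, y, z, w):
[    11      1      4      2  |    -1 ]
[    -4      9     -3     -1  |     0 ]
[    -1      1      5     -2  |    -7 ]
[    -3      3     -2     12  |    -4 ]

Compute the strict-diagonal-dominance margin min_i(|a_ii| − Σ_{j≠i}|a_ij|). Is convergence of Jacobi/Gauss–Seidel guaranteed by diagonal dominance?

row 1: |11| − (1+4+2) = 4
row 2: |9| − (4+3+1) = 1
row 3: |5| − (1+1+2) = 1
row 4: |12| − (3+3+2) = 4
minimum over rows = 1 → strictly diagonally dominant (convergence guaranteed)

1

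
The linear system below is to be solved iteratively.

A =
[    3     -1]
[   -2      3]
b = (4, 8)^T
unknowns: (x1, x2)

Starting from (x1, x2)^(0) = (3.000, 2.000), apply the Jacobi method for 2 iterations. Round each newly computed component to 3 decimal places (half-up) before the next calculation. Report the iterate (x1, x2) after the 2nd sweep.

(2.889, 4.000)

Iteration 1:
  x1 = (4 - (-1)·2.000) / (3) = 2.000
  x2 = (8 - (-2)·3.000) / (3) = 4.667
Iteration 2:
  x1 = (4 - (-1)·4.667) / (3) = 2.889
  x2 = (8 - (-2)·2.000) / (3) = 4.000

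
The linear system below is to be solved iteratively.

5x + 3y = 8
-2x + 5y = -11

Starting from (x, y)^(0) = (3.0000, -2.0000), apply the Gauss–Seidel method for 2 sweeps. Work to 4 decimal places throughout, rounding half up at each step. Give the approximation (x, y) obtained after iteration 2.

(2.2480, -1.3008)

Iteration 1:
  x = (8 - (3)·-2.0000) / (5) = 2.8000
  y = (-11 - (-2)·2.8000) / (5) = -1.0800
Iteration 2:
  x = (8 - (3)·-1.0800) / (5) = 2.2480
  y = (-11 - (-2)·2.2480) / (5) = -1.3008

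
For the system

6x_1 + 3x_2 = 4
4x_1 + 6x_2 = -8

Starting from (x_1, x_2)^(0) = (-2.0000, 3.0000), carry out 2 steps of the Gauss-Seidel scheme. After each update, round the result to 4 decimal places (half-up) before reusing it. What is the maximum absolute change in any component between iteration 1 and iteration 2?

1.8889

Iteration 1:
  x_1 = (4 - (3)·3.0000) / (6) = -0.8333
  x_2 = (-8 - (4)·-0.8333) / (6) = -0.7778
Iteration 2:
  x_1 = (4 - (3)·-0.7778) / (6) = 1.0556
  x_2 = (-8 - (4)·1.0556) / (6) = -2.0371
Change: (1.8889, -1.2593) → max |·| = 1.8889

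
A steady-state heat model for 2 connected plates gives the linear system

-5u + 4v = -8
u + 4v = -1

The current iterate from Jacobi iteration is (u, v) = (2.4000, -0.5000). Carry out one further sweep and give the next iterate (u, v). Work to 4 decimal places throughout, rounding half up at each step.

(1.2000, -0.8500)

One sweep:
  u = (-8 - (4)·-0.5000) / (-5) = 1.2000
  v = (-1 - (1)·2.4000) / (4) = -0.8500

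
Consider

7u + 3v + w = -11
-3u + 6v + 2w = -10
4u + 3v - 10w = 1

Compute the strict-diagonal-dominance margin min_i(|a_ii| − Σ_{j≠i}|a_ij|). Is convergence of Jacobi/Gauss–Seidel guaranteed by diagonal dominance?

1

row 1: |7| − (3+1) = 3
row 2: |6| − (3+2) = 1
row 3: |-10| − (4+3) = 3
minimum over rows = 1 → strictly diagonally dominant (convergence guaranteed)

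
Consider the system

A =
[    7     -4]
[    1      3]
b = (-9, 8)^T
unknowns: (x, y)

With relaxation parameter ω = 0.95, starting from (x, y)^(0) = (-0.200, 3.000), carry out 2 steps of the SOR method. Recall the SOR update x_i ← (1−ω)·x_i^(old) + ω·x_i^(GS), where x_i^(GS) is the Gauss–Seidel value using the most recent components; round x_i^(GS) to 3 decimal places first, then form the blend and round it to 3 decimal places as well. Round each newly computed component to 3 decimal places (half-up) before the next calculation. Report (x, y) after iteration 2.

Iteration 1:
  x: GS value = (-9 - (-4)·3.000) / (7) = 0.429;  x ← (1−ω)·-0.200 + ω·0.429 = 0.398
  y: GS value = (8 - (1)·0.398) / (3) = 2.534;  y ← (1−ω)·3.000 + ω·2.534 = 2.557
Iteration 2:
  x: GS value = (-9 - (-4)·2.557) / (7) = 0.175;  x ← (1−ω)·0.398 + ω·0.175 = 0.186
  y: GS value = (8 - (1)·0.186) / (3) = 2.605;  y ← (1−ω)·2.557 + ω·2.605 = 2.603

(0.186, 2.603)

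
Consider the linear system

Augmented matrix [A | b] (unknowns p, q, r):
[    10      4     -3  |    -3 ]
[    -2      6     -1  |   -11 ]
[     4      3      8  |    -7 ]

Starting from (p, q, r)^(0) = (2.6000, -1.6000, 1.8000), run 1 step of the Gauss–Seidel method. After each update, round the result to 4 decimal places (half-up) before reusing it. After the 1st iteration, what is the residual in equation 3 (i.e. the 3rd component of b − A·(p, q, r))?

0.0000

Iteration 1:
  p = (-3 - (4)·-1.6000 - (-3)·1.8000) / (10) = 0.8800
  q = (-11 - (-2)·0.8800 - (-1)·1.8000) / (6) = -1.2400
  r = (-7 - (4)·0.8800 - (3)·-1.2400) / (8) = -0.8500
Residual b − A·x = (-9.3900, -2.6500, 0.0000)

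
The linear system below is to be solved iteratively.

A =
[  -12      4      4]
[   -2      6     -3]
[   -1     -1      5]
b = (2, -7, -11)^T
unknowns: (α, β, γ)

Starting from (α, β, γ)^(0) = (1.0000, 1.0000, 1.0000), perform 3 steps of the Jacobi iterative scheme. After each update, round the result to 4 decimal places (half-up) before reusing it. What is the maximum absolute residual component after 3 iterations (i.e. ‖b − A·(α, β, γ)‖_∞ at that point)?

Iteration 1:
  α = (2 - (4)·1.0000 - (4)·1.0000) / (-12) = 0.5000
  β = (-7 - (-2)·1.0000 - (-3)·1.0000) / (6) = -0.3333
  γ = (-11 - (-1)·1.0000 - (-1)·1.0000) / (5) = -1.8000
Iteration 2:
  α = (2 - (4)·-0.3333 - (4)·-1.8000) / (-12) = -0.8778
  β = (-7 - (-2)·0.5000 - (-3)·-1.8000) / (6) = -1.9000
  γ = (-11 - (-1)·0.5000 - (-1)·-0.3333) / (5) = -2.1667
Iteration 3:
  α = (2 - (4)·-1.9000 - (4)·-2.1667) / (-12) = -1.5222
  β = (-7 - (-2)·-0.8778 - (-3)·-2.1667) / (6) = -2.5426
  γ = (-11 - (-1)·-0.8778 - (-1)·-1.9000) / (5) = -2.7556
Residual b − A·x = (4.9264, -3.0556, -1.2868); ∞-norm = 4.9264

4.9264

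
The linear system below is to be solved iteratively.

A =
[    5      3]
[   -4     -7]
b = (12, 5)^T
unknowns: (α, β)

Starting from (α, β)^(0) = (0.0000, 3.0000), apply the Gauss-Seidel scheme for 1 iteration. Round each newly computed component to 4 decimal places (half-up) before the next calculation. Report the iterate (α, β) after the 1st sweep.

(0.6000, -1.0571)

Iteration 1:
  α = (12 - (3)·3.0000) / (5) = 0.6000
  β = (5 - (-4)·0.6000) / (-7) = -1.0571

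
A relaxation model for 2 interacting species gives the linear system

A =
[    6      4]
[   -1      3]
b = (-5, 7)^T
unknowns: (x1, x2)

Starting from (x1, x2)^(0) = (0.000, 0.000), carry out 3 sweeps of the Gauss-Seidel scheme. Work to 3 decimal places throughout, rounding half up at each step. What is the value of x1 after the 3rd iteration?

Iteration 1:
  x1 = (-5 - (4)·0.000) / (6) = -0.833
  x2 = (7 - (-1)·-0.833) / (3) = 2.056
Iteration 2:
  x1 = (-5 - (4)·2.056) / (6) = -2.204
  x2 = (7 - (-1)·-2.204) / (3) = 1.599
Iteration 3:
  x1 = (-5 - (4)·1.599) / (6) = -1.899
  x2 = (7 - (-1)·-1.899) / (3) = 1.700

-1.899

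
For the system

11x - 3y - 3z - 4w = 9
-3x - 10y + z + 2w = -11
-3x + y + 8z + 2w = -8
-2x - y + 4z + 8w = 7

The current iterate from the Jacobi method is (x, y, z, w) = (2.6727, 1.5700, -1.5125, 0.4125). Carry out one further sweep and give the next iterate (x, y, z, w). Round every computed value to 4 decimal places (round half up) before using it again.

(0.9839, 0.2294, -0.2971, 2.4957)

One sweep:
  x = (9 - (-3)·1.5700 - (-3)·-1.5125 - (-4)·0.4125) / (11) = 0.9839
  y = (-11 - (-3)·2.6727 - (1)·-1.5125 - (2)·0.4125) / (-10) = 0.2294
  z = (-8 - (-3)·2.6727 - (1)·1.5700 - (2)·0.4125) / (8) = -0.2971
  w = (7 - (-2)·2.6727 - (-1)·1.5700 - (4)·-1.5125) / (8) = 2.4957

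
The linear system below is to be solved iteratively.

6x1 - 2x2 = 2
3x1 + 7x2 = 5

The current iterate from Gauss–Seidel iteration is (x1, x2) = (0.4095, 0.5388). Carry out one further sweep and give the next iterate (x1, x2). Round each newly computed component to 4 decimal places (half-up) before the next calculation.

One sweep:
  x1 = (2 - (-2)·0.5388) / (6) = 0.5129
  x2 = (5 - (3)·0.5129) / (7) = 0.4945

(0.5129, 0.4945)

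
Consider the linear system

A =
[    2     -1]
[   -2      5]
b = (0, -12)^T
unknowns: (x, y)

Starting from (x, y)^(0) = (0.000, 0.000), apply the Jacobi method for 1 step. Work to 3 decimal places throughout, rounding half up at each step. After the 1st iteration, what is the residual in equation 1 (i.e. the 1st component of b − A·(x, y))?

Iteration 1:
  x = (0 - (-1)·0.000) / (2) = 0.000
  y = (-12 - (-2)·0.000) / (5) = -2.400
Residual b − A·x = (-2.400, 0.000)

-2.400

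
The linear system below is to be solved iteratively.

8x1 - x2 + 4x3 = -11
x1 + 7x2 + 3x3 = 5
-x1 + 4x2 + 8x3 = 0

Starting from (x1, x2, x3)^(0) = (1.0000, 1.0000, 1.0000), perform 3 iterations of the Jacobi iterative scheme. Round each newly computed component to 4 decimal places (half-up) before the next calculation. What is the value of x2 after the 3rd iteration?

1.0057

Iteration 1:
  x1 = (-11 - (-1)·1.0000 - (4)·1.0000) / (8) = -1.7500
  x2 = (5 - (1)·1.0000 - (3)·1.0000) / (7) = 0.1429
  x3 = (0 - (-1)·1.0000 - (4)·1.0000) / (8) = -0.3750
Iteration 2:
  x1 = (-11 - (-1)·0.1429 - (4)·-0.3750) / (8) = -1.1696
  x2 = (5 - (1)·-1.7500 - (3)·-0.3750) / (7) = 1.1250
  x3 = (0 - (-1)·-1.7500 - (4)·0.1429) / (8) = -0.2902
Iteration 3:
  x1 = (-11 - (-1)·1.1250 - (4)·-0.2902) / (8) = -1.0893
  x2 = (5 - (1)·-1.1696 - (3)·-0.2902) / (7) = 1.0057
  x3 = (0 - (-1)·-1.1696 - (4)·1.1250) / (8) = -0.7087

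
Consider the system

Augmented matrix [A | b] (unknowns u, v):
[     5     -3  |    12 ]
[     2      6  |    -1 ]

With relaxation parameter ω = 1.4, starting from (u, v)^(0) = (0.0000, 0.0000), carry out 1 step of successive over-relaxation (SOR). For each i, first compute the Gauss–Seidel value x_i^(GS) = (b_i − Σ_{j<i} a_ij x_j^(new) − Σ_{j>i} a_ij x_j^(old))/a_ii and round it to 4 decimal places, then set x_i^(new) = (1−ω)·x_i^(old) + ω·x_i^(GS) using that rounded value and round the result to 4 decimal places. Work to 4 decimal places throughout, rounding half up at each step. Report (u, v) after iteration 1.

(3.3600, -1.8014)

Iteration 1:
  u: GS value = (12 - (-3)·0.0000) / (5) = 2.4000;  u ← (1−ω)·0.0000 + ω·2.4000 = 3.3600
  v: GS value = (-1 - (2)·3.3600) / (6) = -1.2867;  v ← (1−ω)·0.0000 + ω·-1.2867 = -1.8014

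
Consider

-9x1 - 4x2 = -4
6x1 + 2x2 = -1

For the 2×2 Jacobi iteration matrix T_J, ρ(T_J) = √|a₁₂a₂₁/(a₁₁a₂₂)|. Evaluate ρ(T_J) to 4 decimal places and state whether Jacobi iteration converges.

1.1547

a₁₂a₂₁/(a₁₁a₂₂) = (-4)·(6) / ((-9)·(2)) = 1.333333
ρ = √|1.333333| = √1.333333 = 1.1547
ρ > 1, so Jacobi diverges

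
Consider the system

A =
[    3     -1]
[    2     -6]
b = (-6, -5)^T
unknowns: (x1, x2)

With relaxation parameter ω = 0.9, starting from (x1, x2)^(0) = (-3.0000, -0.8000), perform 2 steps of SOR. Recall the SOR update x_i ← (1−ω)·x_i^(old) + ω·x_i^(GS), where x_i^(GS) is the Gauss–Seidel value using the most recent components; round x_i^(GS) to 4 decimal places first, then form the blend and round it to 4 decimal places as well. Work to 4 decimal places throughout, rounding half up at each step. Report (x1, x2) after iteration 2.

(-2.0436, 0.1337)

Iteration 1:
  x1: GS value = (-6 - (-1)·-0.8000) / (3) = -2.2667;  x1 ← (1−ω)·-3.0000 + ω·-2.2667 = -2.3400
  x2: GS value = (-5 - (2)·-2.3400) / (-6) = 0.0533;  x2 ← (1−ω)·-0.8000 + ω·0.0533 = -0.0320
Iteration 2:
  x1: GS value = (-6 - (-1)·-0.0320) / (3) = -2.0107;  x1 ← (1−ω)·-2.3400 + ω·-2.0107 = -2.0436
  x2: GS value = (-5 - (2)·-2.0436) / (-6) = 0.1521;  x2 ← (1−ω)·-0.0320 + ω·0.1521 = 0.1337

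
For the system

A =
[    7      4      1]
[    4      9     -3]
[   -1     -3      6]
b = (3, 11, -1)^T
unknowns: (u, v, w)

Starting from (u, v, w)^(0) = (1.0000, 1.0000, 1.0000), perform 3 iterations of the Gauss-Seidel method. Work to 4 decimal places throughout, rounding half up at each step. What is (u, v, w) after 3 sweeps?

Iteration 1:
  u = (3 - (4)·1.0000 - (1)·1.0000) / (7) = -0.2857
  v = (11 - (4)·-0.2857 - (-3)·1.0000) / (9) = 1.6825
  w = (-1 - (-1)·-0.2857 - (-3)·1.6825) / (6) = 0.6270
Iteration 2:
  u = (3 - (4)·1.6825 - (1)·0.6270) / (7) = -0.6224
  v = (11 - (4)·-0.6224 - (-3)·0.6270) / (9) = 1.7078
  w = (-1 - (-1)·-0.6224 - (-3)·1.7078) / (6) = 0.5835
Iteration 3:
  u = (3 - (4)·1.7078 - (1)·0.5835) / (7) = -0.6307
  v = (11 - (4)·-0.6307 - (-3)·0.5835) / (9) = 1.6970
  w = (-1 - (-1)·-0.6307 - (-3)·1.6970) / (6) = 0.5767

(-0.6307, 1.6970, 0.5767)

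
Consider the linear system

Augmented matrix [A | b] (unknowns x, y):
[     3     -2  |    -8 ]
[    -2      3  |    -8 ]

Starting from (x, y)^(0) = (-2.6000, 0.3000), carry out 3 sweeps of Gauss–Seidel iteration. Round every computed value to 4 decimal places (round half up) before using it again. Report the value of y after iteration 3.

Iteration 1:
  x = (-8 - (-2)·0.3000) / (3) = -2.4667
  y = (-8 - (-2)·-2.4667) / (3) = -4.3111
Iteration 2:
  x = (-8 - (-2)·-4.3111) / (3) = -5.5407
  y = (-8 - (-2)·-5.5407) / (3) = -6.3605
Iteration 3:
  x = (-8 - (-2)·-6.3605) / (3) = -6.9070
  y = (-8 - (-2)·-6.9070) / (3) = -7.2713

-7.2713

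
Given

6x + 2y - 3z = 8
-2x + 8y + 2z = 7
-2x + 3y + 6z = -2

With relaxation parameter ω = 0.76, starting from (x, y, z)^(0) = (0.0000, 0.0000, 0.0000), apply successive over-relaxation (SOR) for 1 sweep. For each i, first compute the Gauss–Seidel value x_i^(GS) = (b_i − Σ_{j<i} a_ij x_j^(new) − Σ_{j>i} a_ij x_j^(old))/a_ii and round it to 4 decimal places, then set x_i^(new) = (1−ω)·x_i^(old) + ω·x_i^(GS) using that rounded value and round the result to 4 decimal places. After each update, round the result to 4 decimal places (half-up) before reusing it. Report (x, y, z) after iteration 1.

Iteration 1:
  x: GS value = (8 - (2)·0.0000 - (-3)·0.0000) / (6) = 1.3333;  x ← (1−ω)·0.0000 + ω·1.3333 = 1.0133
  y: GS value = (7 - (-2)·1.0133 - (2)·0.0000) / (8) = 1.1283;  y ← (1−ω)·0.0000 + ω·1.1283 = 0.8575
  z: GS value = (-2 - (-2)·1.0133 - (3)·0.8575) / (6) = -0.4243;  z ← (1−ω)·0.0000 + ω·-0.4243 = -0.3225

(1.0133, 0.8575, -0.3225)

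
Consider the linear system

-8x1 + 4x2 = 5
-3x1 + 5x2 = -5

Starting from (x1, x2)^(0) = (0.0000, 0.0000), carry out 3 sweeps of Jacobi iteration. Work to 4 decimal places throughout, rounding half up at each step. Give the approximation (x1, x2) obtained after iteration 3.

Iteration 1:
  x1 = (5 - (4)·0.0000) / (-8) = -0.6250
  x2 = (-5 - (-3)·0.0000) / (5) = -1.0000
Iteration 2:
  x1 = (5 - (4)·-1.0000) / (-8) = -1.1250
  x2 = (-5 - (-3)·-0.6250) / (5) = -1.3750
Iteration 3:
  x1 = (5 - (4)·-1.3750) / (-8) = -1.3125
  x2 = (-5 - (-3)·-1.1250) / (5) = -1.6750

(-1.3125, -1.6750)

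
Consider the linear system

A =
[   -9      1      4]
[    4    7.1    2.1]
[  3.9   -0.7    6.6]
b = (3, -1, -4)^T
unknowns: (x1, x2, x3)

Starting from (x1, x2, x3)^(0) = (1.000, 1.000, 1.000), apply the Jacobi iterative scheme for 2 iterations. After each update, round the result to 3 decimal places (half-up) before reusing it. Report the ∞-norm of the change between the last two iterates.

Iteration 1:
  x1 = (3 - (1)·1.000 - (4)·1.000) / (-9) = 0.222
  x2 = (-1 - (4)·1.000 - (2.1)·1.000) / (7.1) = -1.000
  x3 = (-4 - (3.9)·1.000 - (-0.7)·1.000) / (6.6) = -1.091
Iteration 2:
  x1 = (3 - (1)·-1.000 - (4)·-1.091) / (-9) = -0.929
  x2 = (-1 - (4)·0.222 - (2.1)·-1.091) / (7.1) = 0.057
  x3 = (-4 - (3.9)·0.222 - (-0.7)·-1.000) / (6.6) = -0.843
Change: (-1.151, 1.057, 0.248) → max |·| = 1.151

1.151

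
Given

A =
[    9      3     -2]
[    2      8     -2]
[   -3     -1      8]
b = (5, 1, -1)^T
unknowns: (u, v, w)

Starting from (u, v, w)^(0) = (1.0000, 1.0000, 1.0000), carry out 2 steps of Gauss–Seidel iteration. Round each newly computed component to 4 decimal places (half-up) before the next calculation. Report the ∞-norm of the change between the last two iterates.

Iteration 1:
  u = (5 - (3)·1.0000 - (-2)·1.0000) / (9) = 0.4444
  v = (1 - (2)·0.4444 - (-2)·1.0000) / (8) = 0.2639
  w = (-1 - (-3)·0.4444 - (-1)·0.2639) / (8) = 0.0746
Iteration 2:
  u = (5 - (3)·0.2639 - (-2)·0.0746) / (9) = 0.4842
  v = (1 - (2)·0.4842 - (-2)·0.0746) / (8) = 0.0226
  w = (-1 - (-3)·0.4842 - (-1)·0.0226) / (8) = 0.0594
Change: (0.0398, -0.2413, -0.0152) → max |·| = 0.2413

0.2413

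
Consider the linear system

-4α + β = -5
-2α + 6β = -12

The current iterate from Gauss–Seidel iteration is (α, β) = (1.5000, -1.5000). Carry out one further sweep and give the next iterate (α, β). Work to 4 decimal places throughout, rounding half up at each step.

(0.8750, -1.7083)

One sweep:
  α = (-5 - (1)·-1.5000) / (-4) = 0.8750
  β = (-12 - (-2)·0.8750) / (6) = -1.7083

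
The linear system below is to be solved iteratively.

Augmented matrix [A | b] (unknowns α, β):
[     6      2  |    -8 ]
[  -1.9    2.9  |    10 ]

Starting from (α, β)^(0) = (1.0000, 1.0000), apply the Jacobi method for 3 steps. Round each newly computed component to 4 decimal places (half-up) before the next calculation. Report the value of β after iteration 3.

Iteration 1:
  α = (-8 - (2)·1.0000) / (6) = -1.6667
  β = (10 - (-1.9)·1.0000) / (2.9) = 4.1034
Iteration 2:
  α = (-8 - (2)·4.1034) / (6) = -2.7011
  β = (10 - (-1.9)·-1.6667) / (2.9) = 2.3563
Iteration 3:
  α = (-8 - (2)·2.3563) / (6) = -2.1188
  β = (10 - (-1.9)·-2.7011) / (2.9) = 1.6786

1.6786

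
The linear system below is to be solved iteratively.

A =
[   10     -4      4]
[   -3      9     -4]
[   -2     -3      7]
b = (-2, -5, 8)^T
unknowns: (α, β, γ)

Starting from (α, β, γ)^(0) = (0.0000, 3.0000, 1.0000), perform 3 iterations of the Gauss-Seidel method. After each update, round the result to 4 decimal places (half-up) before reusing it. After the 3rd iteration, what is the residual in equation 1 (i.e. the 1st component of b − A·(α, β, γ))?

-0.5322

Iteration 1:
  α = (-2 - (-4)·3.0000 - (4)·1.0000) / (10) = 0.6000
  β = (-5 - (-3)·0.6000 - (-4)·1.0000) / (9) = 0.0889
  γ = (8 - (-2)·0.6000 - (-3)·0.0889) / (7) = 1.3524
Iteration 2:
  α = (-2 - (-4)·0.0889 - (4)·1.3524) / (10) = -0.7054
  β = (-5 - (-3)·-0.7054 - (-4)·1.3524) / (9) = -0.1896
  γ = (8 - (-2)·-0.7054 - (-3)·-0.1896) / (7) = 0.8601
Iteration 3:
  α = (-2 - (-4)·-0.1896 - (4)·0.8601) / (10) = -0.6199
  β = (-5 - (-3)·-0.6199 - (-4)·0.8601) / (9) = -0.3799
  γ = (8 - (-2)·-0.6199 - (-3)·-0.3799) / (7) = 0.8029
Residual b − A·x = (-0.5322, -0.2290, 0.0002)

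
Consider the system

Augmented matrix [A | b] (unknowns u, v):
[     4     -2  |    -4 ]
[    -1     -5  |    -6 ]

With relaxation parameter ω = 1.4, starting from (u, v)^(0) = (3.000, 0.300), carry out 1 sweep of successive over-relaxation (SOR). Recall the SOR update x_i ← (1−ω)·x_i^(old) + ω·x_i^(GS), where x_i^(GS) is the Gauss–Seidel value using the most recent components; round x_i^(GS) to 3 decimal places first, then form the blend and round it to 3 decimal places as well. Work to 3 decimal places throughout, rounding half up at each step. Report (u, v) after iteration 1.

(-2.390, 2.229)

Iteration 1:
  u: GS value = (-4 - (-2)·0.300) / (4) = -0.850;  u ← (1−ω)·3.000 + ω·-0.850 = -2.390
  v: GS value = (-6 - (-1)·-2.390) / (-5) = 1.678;  v ← (1−ω)·0.300 + ω·1.678 = 2.229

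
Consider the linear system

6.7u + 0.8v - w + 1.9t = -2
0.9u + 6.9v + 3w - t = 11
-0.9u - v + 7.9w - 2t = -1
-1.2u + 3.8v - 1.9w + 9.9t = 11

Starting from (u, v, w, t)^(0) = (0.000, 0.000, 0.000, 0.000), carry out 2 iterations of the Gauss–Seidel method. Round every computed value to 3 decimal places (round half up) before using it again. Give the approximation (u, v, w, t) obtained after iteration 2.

(-0.616, 1.721, 0.137, 0.402)

Iteration 1:
  u = (-2 - (0.8)·0.000 - (-1)·0.000 - (1.9)·0.000) / (6.7) = -0.299
  v = (11 - (0.9)·-0.299 - (3)·0.000 - (-1)·0.000) / (6.9) = 1.633
  w = (-1 - (-0.9)·-0.299 - (-1)·1.633 - (-2)·0.000) / (7.9) = 0.046
  t = (11 - (-1.2)·-0.299 - (3.8)·1.633 - (-1.9)·0.046) / (9.9) = 0.457
Iteration 2:
  u = (-2 - (0.8)·1.633 - (-1)·0.046 - (1.9)·0.457) / (6.7) = -0.616
  v = (11 - (0.9)·-0.616 - (3)·0.046 - (-1)·0.457) / (6.9) = 1.721
  w = (-1 - (-0.9)·-0.616 - (-1)·1.721 - (-2)·0.457) / (7.9) = 0.137
  t = (11 - (-1.2)·-0.616 - (3.8)·1.721 - (-1.9)·0.137) / (9.9) = 0.402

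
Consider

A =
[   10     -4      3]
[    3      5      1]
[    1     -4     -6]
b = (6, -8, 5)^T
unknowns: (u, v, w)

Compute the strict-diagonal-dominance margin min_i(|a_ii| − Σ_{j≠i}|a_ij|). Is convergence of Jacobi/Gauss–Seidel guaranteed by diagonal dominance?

row 1: |10| − (4+3) = 3
row 2: |5| − (3+1) = 1
row 3: |-6| − (1+4) = 1
minimum over rows = 1 → strictly diagonally dominant (convergence guaranteed)

1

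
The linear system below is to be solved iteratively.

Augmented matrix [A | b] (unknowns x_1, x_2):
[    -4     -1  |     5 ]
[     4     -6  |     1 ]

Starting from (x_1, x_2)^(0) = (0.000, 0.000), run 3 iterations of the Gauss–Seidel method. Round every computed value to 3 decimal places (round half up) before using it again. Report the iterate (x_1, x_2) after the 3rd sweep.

Iteration 1:
  x_1 = (5 - (-1)·0.000) / (-4) = -1.250
  x_2 = (1 - (4)·-1.250) / (-6) = -1.000
Iteration 2:
  x_1 = (5 - (-1)·-1.000) / (-4) = -1.000
  x_2 = (1 - (4)·-1.000) / (-6) = -0.833
Iteration 3:
  x_1 = (5 - (-1)·-0.833) / (-4) = -1.042
  x_2 = (1 - (4)·-1.042) / (-6) = -0.861

(-1.042, -0.861)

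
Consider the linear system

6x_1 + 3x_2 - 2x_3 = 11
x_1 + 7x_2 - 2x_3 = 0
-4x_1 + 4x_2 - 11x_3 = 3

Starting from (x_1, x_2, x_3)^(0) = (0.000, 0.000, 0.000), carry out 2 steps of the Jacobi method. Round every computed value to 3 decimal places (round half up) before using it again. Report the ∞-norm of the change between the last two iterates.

Iteration 1:
  x_1 = (11 - (3)·0.000 - (-2)·0.000) / (6) = 1.833
  x_2 = (0 - (1)·0.000 - (-2)·0.000) / (7) = 0.000
  x_3 = (3 - (-4)·0.000 - (4)·0.000) / (-11) = -0.273
Iteration 2:
  x_1 = (11 - (3)·0.000 - (-2)·-0.273) / (6) = 1.742
  x_2 = (0 - (1)·1.833 - (-2)·-0.273) / (7) = -0.340
  x_3 = (3 - (-4)·1.833 - (4)·0.000) / (-11) = -0.939
Change: (-0.091, -0.340, -0.666) → max |·| = 0.666

0.666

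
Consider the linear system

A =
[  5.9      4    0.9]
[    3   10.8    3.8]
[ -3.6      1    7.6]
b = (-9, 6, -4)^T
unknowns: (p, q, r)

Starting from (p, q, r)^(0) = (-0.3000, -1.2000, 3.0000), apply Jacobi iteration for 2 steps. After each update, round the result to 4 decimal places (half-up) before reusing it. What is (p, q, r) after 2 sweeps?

Iteration 1:
  p = (-9 - (4)·-1.2000 - (0.9)·3.0000) / (5.9) = -1.1695
  q = (6 - (3)·-0.3000 - (3.8)·3.0000) / (10.8) = -0.4167
  r = (-4 - (-3.6)·-0.3000 - (1)·-1.2000) / (7.6) = -0.5105
Iteration 2:
  p = (-9 - (4)·-0.4167 - (0.9)·-0.5105) / (5.9) = -1.1650
  q = (6 - (3)·-1.1695 - (3.8)·-0.5105) / (10.8) = 1.0600
  r = (-4 - (-3.6)·-1.1695 - (1)·-0.4167) / (7.6) = -1.0255

(-1.1650, 1.0600, -1.0255)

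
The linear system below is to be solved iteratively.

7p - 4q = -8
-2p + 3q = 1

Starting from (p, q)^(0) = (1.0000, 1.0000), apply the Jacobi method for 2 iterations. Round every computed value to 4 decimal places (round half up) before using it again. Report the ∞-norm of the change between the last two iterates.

1.0476

Iteration 1:
  p = (-8 - (-4)·1.0000) / (7) = -0.5714
  q = (1 - (-2)·1.0000) / (3) = 1.0000
Iteration 2:
  p = (-8 - (-4)·1.0000) / (7) = -0.5714
  q = (1 - (-2)·-0.5714) / (3) = -0.0476
Change: (0.0000, -1.0476) → max |·| = 1.0476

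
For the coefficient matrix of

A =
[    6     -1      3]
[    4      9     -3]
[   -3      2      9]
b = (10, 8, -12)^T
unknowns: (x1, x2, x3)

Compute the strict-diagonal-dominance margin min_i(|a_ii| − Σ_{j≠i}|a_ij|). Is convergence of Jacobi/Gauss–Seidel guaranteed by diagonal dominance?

row 1: |6| − (1+3) = 2
row 2: |9| − (4+3) = 2
row 3: |9| − (3+2) = 4
minimum over rows = 2 → strictly diagonally dominant (convergence guaranteed)

2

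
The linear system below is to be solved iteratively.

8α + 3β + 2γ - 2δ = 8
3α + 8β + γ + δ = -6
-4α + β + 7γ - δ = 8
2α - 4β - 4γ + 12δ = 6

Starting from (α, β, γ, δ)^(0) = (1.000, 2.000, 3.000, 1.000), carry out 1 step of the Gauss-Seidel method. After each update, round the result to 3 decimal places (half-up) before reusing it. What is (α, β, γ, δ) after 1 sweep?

(-0.250, -1.156, 1.308, 0.592)

Iteration 1:
  α = (8 - (3)·2.000 - (2)·3.000 - (-2)·1.000) / (8) = -0.250
  β = (-6 - (3)·-0.250 - (1)·3.000 - (1)·1.000) / (8) = -1.156
  γ = (8 - (-4)·-0.250 - (1)·-1.156 - (-1)·1.000) / (7) = 1.308
  δ = (6 - (2)·-0.250 - (-4)·-1.156 - (-4)·1.308) / (12) = 0.592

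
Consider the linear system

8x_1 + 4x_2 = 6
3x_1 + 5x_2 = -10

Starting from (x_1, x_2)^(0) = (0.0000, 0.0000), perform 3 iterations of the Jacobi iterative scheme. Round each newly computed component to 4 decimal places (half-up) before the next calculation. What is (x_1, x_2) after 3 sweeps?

Iteration 1:
  x_1 = (6 - (4)·0.0000) / (8) = 0.7500
  x_2 = (-10 - (3)·0.0000) / (5) = -2.0000
Iteration 2:
  x_1 = (6 - (4)·-2.0000) / (8) = 1.7500
  x_2 = (-10 - (3)·0.7500) / (5) = -2.4500
Iteration 3:
  x_1 = (6 - (4)·-2.4500) / (8) = 1.9750
  x_2 = (-10 - (3)·1.7500) / (5) = -3.0500

(1.9750, -3.0500)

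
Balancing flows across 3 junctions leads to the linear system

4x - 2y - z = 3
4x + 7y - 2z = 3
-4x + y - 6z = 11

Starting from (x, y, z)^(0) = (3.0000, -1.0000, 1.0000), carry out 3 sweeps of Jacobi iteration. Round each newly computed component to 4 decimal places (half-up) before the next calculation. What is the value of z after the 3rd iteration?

Iteration 1:
  x = (3 - (-2)·-1.0000 - (-1)·1.0000) / (4) = 0.5000
  y = (3 - (4)·3.0000 - (-2)·1.0000) / (7) = -1.0000
  z = (11 - (-4)·3.0000 - (1)·-1.0000) / (-6) = -4.0000
Iteration 2:
  x = (3 - (-2)·-1.0000 - (-1)·-4.0000) / (4) = -0.7500
  y = (3 - (4)·0.5000 - (-2)·-4.0000) / (7) = -1.0000
  z = (11 - (-4)·0.5000 - (1)·-1.0000) / (-6) = -2.3333
Iteration 3:
  x = (3 - (-2)·-1.0000 - (-1)·-2.3333) / (4) = -0.3333
  y = (3 - (4)·-0.7500 - (-2)·-2.3333) / (7) = 0.1905
  z = (11 - (-4)·-0.7500 - (1)·-1.0000) / (-6) = -1.5000

-1.5000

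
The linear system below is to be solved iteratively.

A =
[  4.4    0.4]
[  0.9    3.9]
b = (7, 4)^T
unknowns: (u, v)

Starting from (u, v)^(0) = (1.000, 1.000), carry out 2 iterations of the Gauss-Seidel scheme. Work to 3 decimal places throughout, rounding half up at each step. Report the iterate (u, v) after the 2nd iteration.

(1.529, 0.673)

Iteration 1:
  u = (7 - (0.4)·1.000) / (4.4) = 1.500
  v = (4 - (0.9)·1.500) / (3.9) = 0.679
Iteration 2:
  u = (7 - (0.4)·0.679) / (4.4) = 1.529
  v = (4 - (0.9)·1.529) / (3.9) = 0.673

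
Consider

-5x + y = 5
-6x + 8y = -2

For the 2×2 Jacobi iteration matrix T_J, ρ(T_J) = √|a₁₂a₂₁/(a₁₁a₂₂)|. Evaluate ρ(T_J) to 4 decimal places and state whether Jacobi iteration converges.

0.3873

a₁₂a₂₁/(a₁₁a₂₂) = (1)·(-6) / ((-5)·(8)) = 0.150000
ρ = √|0.150000| = √0.150000 = 0.3873
ρ < 1, so Jacobi converges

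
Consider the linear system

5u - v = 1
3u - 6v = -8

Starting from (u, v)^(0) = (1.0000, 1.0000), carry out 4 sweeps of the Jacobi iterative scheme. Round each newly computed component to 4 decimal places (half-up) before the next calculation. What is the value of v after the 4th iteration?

1.5867

Iteration 1:
  u = (1 - (-1)·1.0000) / (5) = 0.4000
  v = (-8 - (3)·1.0000) / (-6) = 1.8333
Iteration 2:
  u = (1 - (-1)·1.8333) / (5) = 0.5667
  v = (-8 - (3)·0.4000) / (-6) = 1.5333
Iteration 3:
  u = (1 - (-1)·1.5333) / (5) = 0.5067
  v = (-8 - (3)·0.5667) / (-6) = 1.6167
Iteration 4:
  u = (1 - (-1)·1.6167) / (5) = 0.5233
  v = (-8 - (3)·0.5067) / (-6) = 1.5867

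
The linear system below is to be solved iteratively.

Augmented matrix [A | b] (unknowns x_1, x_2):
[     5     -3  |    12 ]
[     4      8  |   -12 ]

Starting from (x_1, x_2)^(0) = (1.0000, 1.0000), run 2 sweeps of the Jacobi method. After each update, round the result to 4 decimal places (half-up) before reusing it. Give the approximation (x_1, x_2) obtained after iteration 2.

Iteration 1:
  x_1 = (12 - (-3)·1.0000) / (5) = 3.0000
  x_2 = (-12 - (4)·1.0000) / (8) = -2.0000
Iteration 2:
  x_1 = (12 - (-3)·-2.0000) / (5) = 1.2000
  x_2 = (-12 - (4)·3.0000) / (8) = -3.0000

(1.2000, -3.0000)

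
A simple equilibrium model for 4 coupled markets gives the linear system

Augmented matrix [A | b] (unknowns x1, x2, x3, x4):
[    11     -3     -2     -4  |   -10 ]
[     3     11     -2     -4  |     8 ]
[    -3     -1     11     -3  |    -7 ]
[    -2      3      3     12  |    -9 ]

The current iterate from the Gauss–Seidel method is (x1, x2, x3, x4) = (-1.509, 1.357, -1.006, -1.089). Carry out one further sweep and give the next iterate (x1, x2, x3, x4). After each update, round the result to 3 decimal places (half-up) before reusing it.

One sweep:
  x1 = (-10 - (-3)·1.357 - (-2)·-1.006 - (-4)·-1.089) / (11) = -1.118
  x2 = (8 - (3)·-1.118 - (-2)·-1.006 - (-4)·-1.089) / (11) = 0.453
  x3 = (-7 - (-3)·-1.118 - (-1)·0.453 - (-3)·-1.089) / (11) = -1.197
  x4 = (-9 - (-2)·-1.118 - (3)·0.453 - (3)·-1.197) / (12) = -0.750

(-1.118, 0.453, -1.197, -0.750)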